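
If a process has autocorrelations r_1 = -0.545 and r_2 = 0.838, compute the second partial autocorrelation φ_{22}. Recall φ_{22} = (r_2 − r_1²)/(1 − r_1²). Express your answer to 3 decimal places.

φ_{22} = (r_2 − r_1²) / (1 − r_1²)
r_1² = (-0.545)² = 0.297025
Numerator = 0.838 − 0.2970 = 0.5410; denominator = 1 − 0.2970 = 0.7030
φ_{22} = 0.5410 / 0.7030 = 0.770

0.770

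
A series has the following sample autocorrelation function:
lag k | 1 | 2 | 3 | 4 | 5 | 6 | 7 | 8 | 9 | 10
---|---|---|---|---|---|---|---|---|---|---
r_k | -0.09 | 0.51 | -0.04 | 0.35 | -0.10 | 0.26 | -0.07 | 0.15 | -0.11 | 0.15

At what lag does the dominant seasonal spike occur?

2

The largest autocorrelation is r_2 = 0.51, with weaker echoes at lags 4 (0.35), 6 (0.26), 8 (0.15) and 10 (0.15); the remaining lags stay at or below -0.04.
The dominant spike at lag 2 indicates a seasonal period of 2.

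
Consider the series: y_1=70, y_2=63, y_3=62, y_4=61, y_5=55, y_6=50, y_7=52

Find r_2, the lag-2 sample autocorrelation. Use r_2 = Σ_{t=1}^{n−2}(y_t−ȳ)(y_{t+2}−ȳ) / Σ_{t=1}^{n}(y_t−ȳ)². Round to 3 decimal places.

Mean ȳ = (70 + 63 + 62 + 61 + 55 + 50 + 52)/7 = 59.0000
Σ(y_t−ȳ)(y_{t+2}−ȳ) = (33.0000) + (8.0000) + (-12.0000) + (-18.0000) + (28.0000) = 39.0000
Denominator Σ(y_t−ȳ)² = 296.0000
r_2 = 39.0000 / 296.0000 = 0.132

0.132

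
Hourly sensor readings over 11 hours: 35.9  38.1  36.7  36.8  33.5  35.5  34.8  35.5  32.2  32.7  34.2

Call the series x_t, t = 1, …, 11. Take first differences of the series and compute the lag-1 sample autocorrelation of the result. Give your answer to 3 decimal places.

-0.453

First differences Δx: 2.2, -1.4, 0.1, -3.3, 2.0, -0.7, 0.7, -3.3, 0.5, 1.5
Mean of differences = -0.1700
Numerator Σ(Δx_t−Δx̄)(Δx_{t+1}−Δx̄) = -16.1969
Denominator Σ(Δx_t−Δx̄)² = 35.7810
r_1(Δx) = -16.1969 / 35.7810 = -0.453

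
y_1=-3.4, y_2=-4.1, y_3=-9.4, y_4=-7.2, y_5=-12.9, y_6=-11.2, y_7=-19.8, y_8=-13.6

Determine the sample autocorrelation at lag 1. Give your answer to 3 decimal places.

0.417

Mean ȳ = (-3.4 − 4.1 − 9.4 − 7.2 − 12.9 − 11.2 − 19.8 − 13.6)/8 = -10.2000
Numerator Σ_{t=1}^{7}(y_t−ȳ)(y_{t+1}−ȳ) = 85.6000
Denominator Σ(y_t−ȳ)² = 205.1000
r_1 = 85.6000 / 205.1000 = 0.417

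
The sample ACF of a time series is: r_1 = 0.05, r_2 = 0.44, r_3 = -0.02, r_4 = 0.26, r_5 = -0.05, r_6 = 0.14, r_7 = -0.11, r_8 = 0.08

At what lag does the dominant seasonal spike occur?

The largest autocorrelation is r_2 = 0.44, with a weaker echo at lag 4 (0.26); the remaining lags stay at or below 0.14.
The dominant spike at lag 2 indicates a seasonal period of 2.

2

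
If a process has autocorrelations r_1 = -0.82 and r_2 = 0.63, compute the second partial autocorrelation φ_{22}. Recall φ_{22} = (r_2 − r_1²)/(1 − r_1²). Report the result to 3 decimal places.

-0.129

φ_{22} = (r_2 − r_1²) / (1 − r_1²)
r_1² = (-0.82)² = 0.6724
Numerator = 0.63 − 0.6724 = -0.0424; denominator = 1 − 0.6724 = 0.3276
φ_{22} = -0.0424 / 0.3276 = -0.129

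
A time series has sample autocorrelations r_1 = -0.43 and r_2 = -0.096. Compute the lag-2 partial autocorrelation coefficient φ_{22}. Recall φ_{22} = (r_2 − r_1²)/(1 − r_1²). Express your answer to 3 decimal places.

-0.345

φ_{22} = (r_2 − r_1²) / (1 − r_1²)
r_1² = (-0.43)² = 0.1849
Numerator = -0.096 − 0.1849 = -0.2809; denominator = 1 − 0.1849 = 0.8151
φ_{22} = -0.2809 / 0.8151 = -0.345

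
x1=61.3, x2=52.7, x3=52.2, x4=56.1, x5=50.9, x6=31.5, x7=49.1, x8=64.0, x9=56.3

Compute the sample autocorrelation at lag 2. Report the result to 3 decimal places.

Mean x̄ = (61.3 + 52.7 + 52.2 + 56.1 + 50.9 + 31.5 + 49.1 + 64.0 + 56.3)/9 = 52.6778
Σ(x_t−x̄)(x_{t+2}−x̄) = (-4.1195) + (0.0760) + (0.8494) + (-72.4751) + (6.3605) + (-239.7795) + (-12.9595) = -322.0477
Denominator Σ(x_t−x̄)² = 692.0556
r_2 = -322.0477 / 692.0556 = -0.465

-0.465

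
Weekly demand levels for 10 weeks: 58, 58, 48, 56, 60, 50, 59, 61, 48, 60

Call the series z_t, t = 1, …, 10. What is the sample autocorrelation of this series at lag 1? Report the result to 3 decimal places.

-0.474

Mean z̄ = (58 + 58 + 48 + 56 + 60 + 50 + 59 + 61 + 48 + 60)/10 = 55.8000
Numerator Σ_{t=1}^{9}(z_t−z̄)(z_{t+1}−z̄) = -112.6400
Denominator Σ(z_t−z̄)² = 237.6000
r_1 = -112.6400 / 237.6000 = -0.474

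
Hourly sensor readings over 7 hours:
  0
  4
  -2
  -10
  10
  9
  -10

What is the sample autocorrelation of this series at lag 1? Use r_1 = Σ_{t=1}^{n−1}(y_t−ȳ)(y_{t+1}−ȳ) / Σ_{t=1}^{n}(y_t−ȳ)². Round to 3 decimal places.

-0.224

Mean ȳ = (0 + 4 − 2 − 10 + 10 + 9 − 10)/7 = 0.1429
Deviations from mean: -0.1429, 3.8571, -2.1429, -10.1429, 9.8571, 8.8571, -10.1429
Σ(y_t−ȳ)(y_{t+1}−ȳ) = (-0.5510) + (-8.2653) + (21.7347) + (-99.9796) + (87.3061) + (-89.8367) = -89.5918
Denominator Σ(y_t−ȳ)² = 400.8571
r_1 = -89.5918 / 400.8571 = -0.224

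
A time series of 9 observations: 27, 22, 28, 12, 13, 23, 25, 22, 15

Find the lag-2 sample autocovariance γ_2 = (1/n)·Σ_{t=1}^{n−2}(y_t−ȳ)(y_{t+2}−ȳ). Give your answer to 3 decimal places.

-10.665

Mean ȳ = (27 + 22 + 28 + 12 + 13 + 23 + 25 + 22 + 15)/9 = 20.7778
Σ_{t=1}^{7}(y_t−ȳ)(y_{t+2}−ȳ) = -95.9877
γ_2 = -95.9877 / 9 = -10.665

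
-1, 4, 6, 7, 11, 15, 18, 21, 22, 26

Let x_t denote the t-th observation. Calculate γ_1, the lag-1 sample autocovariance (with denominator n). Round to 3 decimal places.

47.799

Mean x̄ = (-1 + 4 + 6 + 7 + 11 + 15 + 18 + 21 + 22 + 26)/10 = 12.9000
Σ_{t=1}^{9}(x_t−x̄)(x_{t+1}−x̄) = 477.9900
γ_1 = 477.9900 / 10 = 47.799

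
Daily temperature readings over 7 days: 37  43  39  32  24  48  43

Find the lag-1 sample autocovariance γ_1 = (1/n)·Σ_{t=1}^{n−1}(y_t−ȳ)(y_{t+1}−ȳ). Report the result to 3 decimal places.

-1.714

Mean ȳ = (37 + 43 + 39 + 32 + 24 + 48 + 43)/7 = 38.0000
Deviations: -1.0000, 5.0000, 1.0000, -6.0000, -14.0000, 10.0000, 5.0000
Σ_{t=1}^{6}(y_t−ȳ)(y_{t+1}−ȳ) = -12.0000
γ_1 = -12.0000 / 7 = -1.714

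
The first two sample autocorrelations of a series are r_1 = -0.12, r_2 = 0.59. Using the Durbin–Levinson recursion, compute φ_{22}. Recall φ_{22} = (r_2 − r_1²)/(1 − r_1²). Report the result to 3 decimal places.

φ_{22} = (r_2 − r_1²) / (1 − r_1²)
r_1² = (-0.12)² = 0.0144
Numerator = 0.59 − 0.0144 = 0.5756; denominator = 1 − 0.0144 = 0.9856
φ_{22} = 0.5756 / 0.9856 = 0.584

0.584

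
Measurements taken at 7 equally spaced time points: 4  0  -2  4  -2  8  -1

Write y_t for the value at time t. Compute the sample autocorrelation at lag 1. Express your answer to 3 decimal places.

Mean ȳ = (4 + 0 − 2 + 4 − 2 + 8 − 1)/7 = 1.5714
Σ(y_t−ȳ)(y_{t+1}−ȳ) = (-3.8163) + (5.6122) + (-8.6735) + (-8.6735) + (-22.9592) + (-16.5306) = -55.0408
Denominator Σ(y_t−ȳ)² = 87.7143
r_1 = -55.0408 / 87.7143 = -0.628

-0.628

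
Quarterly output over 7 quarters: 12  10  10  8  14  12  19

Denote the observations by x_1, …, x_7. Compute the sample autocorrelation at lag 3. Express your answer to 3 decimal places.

-0.410

Mean x̄ = (12 + 10 + 10 + 8 + 14 + 12 + 19)/7 = 12.1429
Deviations from mean: -0.1429, -2.1429, -2.1429, -4.1429, 1.8571, -0.1429, 6.8571
Numerator Σ_{t=1}^{4}(x_t−x̄)(x_{t+3}−x̄) = -31.4898
Denominator Σ(x_t−x̄)² = 76.8571
r_3 = -31.4898 / 76.8571 = -0.410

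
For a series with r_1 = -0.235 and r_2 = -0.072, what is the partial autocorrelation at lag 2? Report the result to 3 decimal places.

-0.135

φ_{22} = (r_2 − r_1²) / (1 − r_1²)
r_1² = (-0.235)² = 0.055225
Numerator = -0.072 − 0.0552 = -0.1272; denominator = 1 − 0.0552 = 0.9448
φ_{22} = -0.1272 / 0.9448 = -0.135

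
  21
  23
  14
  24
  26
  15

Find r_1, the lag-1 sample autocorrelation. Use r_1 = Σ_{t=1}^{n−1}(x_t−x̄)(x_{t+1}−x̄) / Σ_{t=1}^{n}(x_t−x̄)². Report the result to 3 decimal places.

Mean x̄ = (21 + 23 + 14 + 24 + 26 + 15)/6 = 20.5000
Numerator Σ_{t=1}^{5}(x_t−x̄)(x_{t+1}−x̄) = -48.7500
Denominator Σ(x_t−x̄)² = 121.5000
r_1 = -48.7500 / 121.5000 = -0.401

-0.401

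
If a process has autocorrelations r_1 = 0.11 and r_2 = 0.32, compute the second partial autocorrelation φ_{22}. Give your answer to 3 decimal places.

0.312

φ_{22} = (r_2 − r_1²) / (1 − r_1²)
r_1² = (0.11)² = 0.0121
Numerator = 0.32 − 0.0121 = 0.3079; denominator = 1 − 0.0121 = 0.9879
φ_{22} = 0.3079 / 0.9879 = 0.312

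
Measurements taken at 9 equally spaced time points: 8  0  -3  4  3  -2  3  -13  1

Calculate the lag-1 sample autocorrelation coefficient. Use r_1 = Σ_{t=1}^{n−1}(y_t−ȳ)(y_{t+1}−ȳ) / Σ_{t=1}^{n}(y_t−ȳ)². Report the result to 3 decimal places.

Mean ȳ = (8 + 0 − 3 + 4 + 3 − 2 + 3 − 13 + 1)/9 = 0.1111
Numerator Σ_{t=1}^{8}(y_t−ȳ)(y_{t+1}−ȳ) = -63.1235
Denominator Σ(y_t−ȳ)² = 280.8889
r_1 = -63.1235 / 280.8889 = -0.225

-0.225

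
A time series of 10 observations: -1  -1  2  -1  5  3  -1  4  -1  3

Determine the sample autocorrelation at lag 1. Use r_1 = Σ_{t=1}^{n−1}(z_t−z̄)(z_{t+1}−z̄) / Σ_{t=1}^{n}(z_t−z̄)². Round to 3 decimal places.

Mean z̄ = (-1 − 1 + 2 − 1 + 5 + 3 − 1 + 4 − 1 + 3)/10 = 1.2000
Numerator Σ_{t=1}^{9}(z_t−z̄)(z_{t+1}−z̄) = -20.4400
Denominator Σ(z_t−z̄)² = 53.6000
r_1 = -20.4400 / 53.6000 = -0.381

-0.381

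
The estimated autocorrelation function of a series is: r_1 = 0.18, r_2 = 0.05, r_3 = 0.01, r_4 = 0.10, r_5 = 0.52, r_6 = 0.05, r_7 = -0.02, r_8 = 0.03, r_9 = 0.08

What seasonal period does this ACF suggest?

The largest autocorrelation is r_5 = 0.52; the remaining lags stay at or below 0.18.
The dominant spike at lag 5 indicates a seasonal period of 5.

5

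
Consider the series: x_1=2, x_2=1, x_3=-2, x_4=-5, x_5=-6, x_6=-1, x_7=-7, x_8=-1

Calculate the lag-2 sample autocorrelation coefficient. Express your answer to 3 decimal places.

Mean x̄ = (2 + 1 − 2 − 5 − 6 − 1 − 7 − 1)/8 = -2.3750
Numerator Σ_{t=1}^{6}(x_t−x̄)(x_{t+2}−x̄) = 6.4688
Denominator Σ(x_t−x̄)² = 75.8750
r_2 = 6.4688 / 75.8750 = 0.085

0.085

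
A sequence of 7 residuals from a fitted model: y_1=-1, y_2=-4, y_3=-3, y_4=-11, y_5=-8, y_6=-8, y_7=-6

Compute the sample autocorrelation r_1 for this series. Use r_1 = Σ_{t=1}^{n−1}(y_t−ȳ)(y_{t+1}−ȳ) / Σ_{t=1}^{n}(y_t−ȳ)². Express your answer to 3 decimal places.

0.219

Mean ȳ = (-1 − 4 − 3 − 11 − 8 − 8 − 6)/7 = -5.8571
Deviations from mean: 4.8571, 1.8571, 2.8571, -5.1429, -2.1429, -2.1429, -0.1429
Numerator Σ_{t=1}^{6}(y_t−ȳ)(y_{t+1}−ȳ) = 15.5510
Denominator Σ(y_t−ȳ)² = 70.8571
r_1 = 15.5510 / 70.8571 = 0.219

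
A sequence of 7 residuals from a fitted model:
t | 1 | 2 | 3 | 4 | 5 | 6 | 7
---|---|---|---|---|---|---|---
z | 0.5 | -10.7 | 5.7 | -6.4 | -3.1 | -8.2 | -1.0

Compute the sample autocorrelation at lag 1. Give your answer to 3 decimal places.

Mean z̄ = (0.5 − 10.7 + 5.7 − 6.4 − 3.1 − 8.2 − 1.0)/7 = -3.3143
Σ(z_t−z̄)(z_{t+1}−z̄) = (-28.1712) + (-66.5769) + (-27.8155) + (-0.6612) + (-1.0469) + (-11.3069) = -135.5788
Denominator Σ(z_t−z̄)² = 189.1486
r_1 = -135.5788 / 189.1486 = -0.717

-0.717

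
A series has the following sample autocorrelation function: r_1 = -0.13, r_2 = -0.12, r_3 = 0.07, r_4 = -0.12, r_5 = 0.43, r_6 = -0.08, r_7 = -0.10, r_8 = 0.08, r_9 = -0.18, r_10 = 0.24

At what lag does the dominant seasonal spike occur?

The largest autocorrelation is r_5 = 0.43, with a weaker echo at lag 10 (0.24); the remaining lags stay at or below 0.08.
The dominant spike at lag 5 indicates a seasonal period of 5.

5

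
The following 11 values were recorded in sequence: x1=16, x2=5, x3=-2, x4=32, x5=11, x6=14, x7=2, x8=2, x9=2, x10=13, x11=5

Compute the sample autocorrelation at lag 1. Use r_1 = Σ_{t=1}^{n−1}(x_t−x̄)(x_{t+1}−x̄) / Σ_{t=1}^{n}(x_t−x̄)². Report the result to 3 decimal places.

-0.175

Mean x̄ = (16 + 5 − 2 + 32 + 11 + 14 + 2 + 2 + 2 + 13 + 5)/11 = 9.0909
Numerator Σ_{t=1}^{10}(x_t−x̄)(x_{t+1}−x̄) = -161.8264
Denominator Σ(x_t−x̄)² = 922.9091
r_1 = -161.8264 / 922.9091 = -0.175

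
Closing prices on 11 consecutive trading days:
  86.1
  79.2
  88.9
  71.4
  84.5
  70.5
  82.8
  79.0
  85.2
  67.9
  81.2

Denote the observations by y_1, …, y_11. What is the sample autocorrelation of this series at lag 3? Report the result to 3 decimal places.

-0.532

Mean ȳ = (86.1 + 79.2 + 88.9 + 71.4 + 84.5 + 70.5 + 82.8 + 79.0 + 85.2 + 67.9 + 81.2)/11 = 79.7000
Numerator Σ_{t=1}^{8}(y_t−ȳ)(y_{t+3}−ȳ) = -257.4800
Denominator Σ(y_t−ȳ)² = 484.2600
r_3 = -257.4800 / 484.2600 = -0.532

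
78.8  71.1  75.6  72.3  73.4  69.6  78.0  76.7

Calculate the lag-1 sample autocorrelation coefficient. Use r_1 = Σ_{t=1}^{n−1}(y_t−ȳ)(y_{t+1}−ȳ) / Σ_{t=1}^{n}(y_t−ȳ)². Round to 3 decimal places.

Mean ȳ = (78.8 + 71.1 + 75.6 + 72.3 + 73.4 + 69.6 + 78.0 + 76.7)/8 = 74.4375
Σ(y_t−ȳ)(y_{t+1}−ȳ) = (-14.5598) + (-3.8798) + (-2.4848) + (2.2177) + (5.0189) + (-17.2336) + (8.0602) = -22.8614
Denominator Σ(y_t−ȳ)² = 78.3788
r_1 = -22.8614 / 78.3788 = -0.292

-0.292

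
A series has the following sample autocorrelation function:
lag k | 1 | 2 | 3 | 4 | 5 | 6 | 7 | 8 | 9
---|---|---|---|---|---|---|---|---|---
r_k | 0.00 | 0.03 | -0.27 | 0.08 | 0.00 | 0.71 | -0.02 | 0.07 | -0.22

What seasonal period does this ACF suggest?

6

The largest autocorrelation is r_6 = 0.71; the remaining lags stay at or below 0.08.
The dominant spike at lag 6 indicates a seasonal period of 6.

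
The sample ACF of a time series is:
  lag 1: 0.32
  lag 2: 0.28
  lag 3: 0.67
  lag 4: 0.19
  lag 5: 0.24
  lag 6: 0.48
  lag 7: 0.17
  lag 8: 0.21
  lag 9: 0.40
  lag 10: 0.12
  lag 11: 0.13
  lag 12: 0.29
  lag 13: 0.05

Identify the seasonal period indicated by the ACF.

3

The largest autocorrelation is r_3 = 0.67, with weaker echoes at lags 6 (0.48) and 9 (0.40); the remaining lags stay at or below 0.32. The elevated value at lag 1 (0.32), dropping to 0.28 at lag 2, reflects decaying short-term dependence rather than seasonality.
The dominant spike at lag 3 indicates a seasonal period of 3.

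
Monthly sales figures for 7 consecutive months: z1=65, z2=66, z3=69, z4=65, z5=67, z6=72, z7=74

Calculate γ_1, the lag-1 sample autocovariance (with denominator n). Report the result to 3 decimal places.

Mean z̄ = (65 + 66 + 69 + 65 + 67 + 72 + 74)/7 = 68.2857
Deviations: -3.2857, -2.2857, 0.7143, -3.2857, -1.2857, 3.7143, 5.7143
Σ_{t=1}^{6}(z_t−z̄)(z_{t+1}−z̄) = 24.2041
γ_1 = 24.2041 / 7 = 3.458

3.458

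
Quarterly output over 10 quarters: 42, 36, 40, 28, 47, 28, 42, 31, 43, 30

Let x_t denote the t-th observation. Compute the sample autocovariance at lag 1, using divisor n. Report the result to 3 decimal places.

Mean x̄ = (42 + 36 + 40 + 28 + 47 + 28 + 42 + 31 + 43 + 30)/10 = 36.7000
Σ_{t=1}^{9}(x_t−x̄)(x_{t+1}−x̄) = -368.3900
γ_1 = -368.3900 / 10 = -36.839

-36.839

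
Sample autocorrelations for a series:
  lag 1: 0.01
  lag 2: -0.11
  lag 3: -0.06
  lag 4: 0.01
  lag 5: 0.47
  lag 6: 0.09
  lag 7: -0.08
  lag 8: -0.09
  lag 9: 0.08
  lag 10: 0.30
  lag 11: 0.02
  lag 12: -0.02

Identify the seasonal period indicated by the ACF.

5

The largest autocorrelation is r_5 = 0.47, with a weaker echo at lag 10 (0.30); the remaining lags stay at or below 0.09.
The dominant spike at lag 5 indicates a seasonal period of 5.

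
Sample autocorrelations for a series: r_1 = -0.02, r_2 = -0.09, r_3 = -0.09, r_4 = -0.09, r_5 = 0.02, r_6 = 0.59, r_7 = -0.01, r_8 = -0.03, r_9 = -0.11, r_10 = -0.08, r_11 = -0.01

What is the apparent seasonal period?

6

The largest autocorrelation is r_6 = 0.59; the remaining lags stay at or below 0.02.
The dominant spike at lag 6 indicates a seasonal period of 6.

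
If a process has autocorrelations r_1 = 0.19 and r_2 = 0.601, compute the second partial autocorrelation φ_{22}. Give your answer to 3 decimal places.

0.586

φ_{22} = (r_2 − r_1²) / (1 − r_1²)
r_1² = (0.19)² = 0.0361
Numerator = 0.601 − 0.0361 = 0.5649; denominator = 1 − 0.0361 = 0.9639
φ_{22} = 0.5649 / 0.9639 = 0.586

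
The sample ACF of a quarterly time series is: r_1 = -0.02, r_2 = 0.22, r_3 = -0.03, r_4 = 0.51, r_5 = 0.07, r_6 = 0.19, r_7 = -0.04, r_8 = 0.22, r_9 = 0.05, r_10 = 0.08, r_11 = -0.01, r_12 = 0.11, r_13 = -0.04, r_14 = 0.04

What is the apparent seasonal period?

The largest autocorrelation is r_4 = 0.51; the remaining lags stay at or below 0.22.
The dominant spike at lag 4 indicates a seasonal period of 4.

4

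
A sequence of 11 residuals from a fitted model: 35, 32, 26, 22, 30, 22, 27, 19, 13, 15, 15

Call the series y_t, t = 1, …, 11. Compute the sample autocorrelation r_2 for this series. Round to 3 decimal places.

0.282

Mean ȳ = (35 + 32 + 26 + 22 + 30 + 22 + 27 + 19 + 13 + 15 + 15)/11 = 23.2727
Numerator Σ_{t=1}^{9}(y_t−ȳ)(y_{t+2}−ȳ) = 153.3967
Denominator Σ(y_t−ȳ)² = 544.1818
r_2 = 153.3967 / 544.1818 = 0.282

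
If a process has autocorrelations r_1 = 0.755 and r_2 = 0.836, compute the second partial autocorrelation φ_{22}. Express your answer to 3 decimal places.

0.619

φ_{22} = (r_2 − r_1²) / (1 − r_1²)
r_1² = (0.755)² = 0.570025
Numerator = 0.836 − 0.5700 = 0.2660; denominator = 1 − 0.5700 = 0.4300
φ_{22} = 0.2660 / 0.4300 = 0.619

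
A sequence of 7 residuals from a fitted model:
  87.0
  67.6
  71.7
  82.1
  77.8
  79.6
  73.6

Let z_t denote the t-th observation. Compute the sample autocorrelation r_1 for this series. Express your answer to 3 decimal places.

Mean z̄ = (87.0 + 67.6 + 71.7 + 82.1 + 77.8 + 79.6 + 73.6)/7 = 77.0571
Numerator Σ_{t=1}^{6}(z_t−z̄)(z_{t+1}−z̄) = -73.5390
Denominator Σ(z_t−z̄)² = 261.3971
r_1 = -73.5390 / 261.3971 = -0.281

-0.281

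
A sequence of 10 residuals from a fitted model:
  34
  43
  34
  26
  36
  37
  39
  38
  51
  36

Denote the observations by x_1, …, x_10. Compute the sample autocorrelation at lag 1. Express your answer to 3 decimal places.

Mean x̄ = (34 + 43 + 34 + 26 + 36 + 37 + 39 + 38 + 51 + 36)/10 = 37.4000
Numerator Σ_{t=1}^{9}(x_t−x̄)(x_{t+1}−x̄) = 6.6400
Denominator Σ(x_t−x̄)² = 376.4000
r_1 = 6.6400 / 376.4000 = 0.018

0.018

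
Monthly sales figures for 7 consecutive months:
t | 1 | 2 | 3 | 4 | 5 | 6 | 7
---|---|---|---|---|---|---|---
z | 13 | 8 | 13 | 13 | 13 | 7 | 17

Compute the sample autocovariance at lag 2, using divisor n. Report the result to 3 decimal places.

-0.286

Mean z̄ = (13 + 8 + 13 + 13 + 13 + 7 + 17)/7 = 12.0000
Deviations: 1.0000, -4.0000, 1.0000, 1.0000, 1.0000, -5.0000, 5.0000
Σ_{t=1}^{5}(z_t−z̄)(z_{t+2}−z̄) = -2.0000
γ_2 = -2.0000 / 7 = -0.286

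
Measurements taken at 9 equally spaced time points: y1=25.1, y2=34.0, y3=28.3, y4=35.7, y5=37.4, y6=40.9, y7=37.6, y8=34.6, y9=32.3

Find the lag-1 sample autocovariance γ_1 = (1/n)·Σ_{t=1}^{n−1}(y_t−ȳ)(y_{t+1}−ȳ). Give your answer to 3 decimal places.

5.072

Mean ȳ = (25.1 + 34.0 + 28.3 + 35.7 + 37.4 + 40.9 + 37.6 + 34.6 + 32.3)/9 = 33.9889
Σ_{t=1}^{8}(y_t−ȳ)(y_{t+1}−ȳ) = 45.6465
γ_1 = 45.6465 / 9 = 5.072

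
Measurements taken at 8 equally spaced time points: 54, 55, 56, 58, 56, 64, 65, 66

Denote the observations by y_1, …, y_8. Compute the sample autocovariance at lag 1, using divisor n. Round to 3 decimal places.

Mean ȳ = (54 + 55 + 56 + 58 + 56 + 64 + 65 + 66)/8 = 59.2500
Σ_{t=1}^{7}(y_t−ȳ)(y_{t+1}−ȳ) = 94.9375
γ_1 = 94.9375 / 8 = 11.867

11.867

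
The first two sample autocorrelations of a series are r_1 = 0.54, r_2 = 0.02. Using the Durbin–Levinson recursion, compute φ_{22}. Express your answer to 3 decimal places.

φ_{22} = (r_2 − r_1²) / (1 − r_1²)
r_1² = (0.54)² = 0.2916
Numerator = 0.02 − 0.2916 = -0.2716; denominator = 1 − 0.2916 = 0.7084
φ_{22} = -0.2716 / 0.7084 = -0.383

-0.383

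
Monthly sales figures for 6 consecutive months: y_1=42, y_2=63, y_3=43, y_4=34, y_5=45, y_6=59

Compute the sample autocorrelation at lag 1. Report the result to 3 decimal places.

Mean ȳ = (42 + 63 + 43 + 34 + 45 + 59)/6 = 47.6667
Deviations from mean: -5.6667, 15.3333, -4.6667, -13.6667, -2.6667, 11.3333
Σ(y_t−ȳ)(y_{t+1}−ȳ) = (-86.8889) + (-71.5556) + (63.7778) + (36.4444) + (-30.2222) = -88.4444
Denominator Σ(y_t−ȳ)² = 611.3333
r_1 = -88.4444 / 611.3333 = -0.145

-0.145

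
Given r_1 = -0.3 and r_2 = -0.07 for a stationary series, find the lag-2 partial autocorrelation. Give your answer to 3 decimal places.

φ_{22} = (r_2 − r_1²) / (1 − r_1²)
r_1² = (-0.3)² = 0.09
Numerator = -0.07 − 0.0900 = -0.1600; denominator = 1 − 0.0900 = 0.9100
φ_{22} = -0.1600 / 0.9100 = -0.176

-0.176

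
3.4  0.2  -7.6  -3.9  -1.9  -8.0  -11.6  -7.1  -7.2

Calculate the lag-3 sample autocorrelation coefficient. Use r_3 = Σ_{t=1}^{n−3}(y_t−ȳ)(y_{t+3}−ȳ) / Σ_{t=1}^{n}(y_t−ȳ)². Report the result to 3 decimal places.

0.146

Mean ȳ = (3.4 + 0.2 − 7.6 − 3.9 − 1.9 − 8.0 − 11.6 − 7.1 − 7.2)/9 = -4.8556
Σ(y_t−ȳ)(y_{t+3}−ȳ) = (7.8886) + (14.9420) + (8.6298) + (-6.4447) + (-6.6336) + (7.3720) = 25.7541
Denominator Σ(y_t−ȳ)² = 176.8022
r_3 = 25.7541 / 176.8022 = 0.146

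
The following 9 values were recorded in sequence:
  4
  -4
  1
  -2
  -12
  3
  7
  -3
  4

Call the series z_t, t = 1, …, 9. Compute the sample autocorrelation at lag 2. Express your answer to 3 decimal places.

-0.272

Mean z̄ = (4 − 4 + 1 − 2 − 12 + 3 + 7 − 3 + 4)/9 = -0.2222
Numerator Σ_{t=1}^{7}(z_t−z̄)(z_{t+2}−z̄) = -71.7654
Denominator Σ(z_t−z̄)² = 263.5556
r_2 = -71.7654 / 263.5556 = -0.272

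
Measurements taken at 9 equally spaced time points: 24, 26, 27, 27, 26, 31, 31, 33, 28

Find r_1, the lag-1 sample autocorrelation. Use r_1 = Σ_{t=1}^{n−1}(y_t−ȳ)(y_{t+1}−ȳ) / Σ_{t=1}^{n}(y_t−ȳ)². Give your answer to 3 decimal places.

0.442

Mean ȳ = (24 + 26 + 27 + 27 + 26 + 31 + 31 + 33 + 28)/9 = 28.1111
Numerator Σ_{t=1}^{8}(y_t−ȳ)(y_{t+1}−ȳ) = 30.4321
Denominator Σ(y_t−ȳ)² = 68.8889
r_1 = 30.4321 / 68.8889 = 0.442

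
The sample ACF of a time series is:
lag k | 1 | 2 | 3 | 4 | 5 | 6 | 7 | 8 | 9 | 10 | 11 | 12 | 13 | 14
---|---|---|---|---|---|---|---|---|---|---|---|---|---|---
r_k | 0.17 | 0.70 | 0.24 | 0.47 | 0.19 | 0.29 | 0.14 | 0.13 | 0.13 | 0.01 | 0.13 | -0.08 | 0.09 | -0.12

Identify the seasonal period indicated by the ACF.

The largest autocorrelation is r_2 = 0.70, with weaker echoes at lags 4 (0.47) and 6 (0.29); the remaining lags stay at or below 0.24.
The dominant spike at lag 2 indicates a seasonal period of 2.

2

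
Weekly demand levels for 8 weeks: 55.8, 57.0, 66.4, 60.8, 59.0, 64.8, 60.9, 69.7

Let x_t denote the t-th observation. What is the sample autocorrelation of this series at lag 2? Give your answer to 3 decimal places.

-0.077

Mean x̄ = (55.8 + 57.0 + 66.4 + 60.8 + 59.0 + 64.8 + 60.9 + 69.7)/8 = 61.8000
Deviations from mean: -6.0000, -4.8000, 4.6000, -1.0000, -2.8000, 3.0000, -0.9000, 7.9000
Numerator Σ_{t=1}^{6}(x_t−x̄)(x_{t+2}−x̄) = -12.4600
Denominator Σ(x_t−x̄)² = 161.2600
r_2 = -12.4600 / 161.2600 = -0.077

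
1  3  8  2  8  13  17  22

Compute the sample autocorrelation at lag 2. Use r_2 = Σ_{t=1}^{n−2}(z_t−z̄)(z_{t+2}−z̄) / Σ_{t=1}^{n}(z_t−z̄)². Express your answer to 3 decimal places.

0.171

Mean z̄ = (1 + 3 + 8 + 2 + 8 + 13 + 17 + 22)/8 = 9.2500
Deviations from mean: -8.2500, -6.2500, -1.2500, -7.2500, -1.2500, 3.7500, 7.7500, 12.7500
Σ(z_t−z̄)(z_{t+2}−z̄) = (10.3125) + (45.3125) + (1.5625) + (-27.1875) + (-9.6875) + (47.8125) = 68.1250
Denominator Σ(z_t−z̄)² = 399.5000
r_2 = 68.1250 / 399.5000 = 0.171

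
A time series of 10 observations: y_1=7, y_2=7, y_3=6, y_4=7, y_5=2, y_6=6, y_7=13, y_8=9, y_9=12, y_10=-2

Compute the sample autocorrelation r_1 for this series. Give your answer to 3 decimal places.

-0.130

Mean ȳ = (7 + 7 + 6 + 7 + 2 + 6 + 13 + 9 + 12 − 2)/10 = 6.7000
Numerator Σ_{t=1}^{9}(y_t−ȳ)(y_{t+1}−ȳ) = -22.2900
Denominator Σ(y_t−ȳ)² = 172.1000
r_1 = -22.2900 / 172.1000 = -0.130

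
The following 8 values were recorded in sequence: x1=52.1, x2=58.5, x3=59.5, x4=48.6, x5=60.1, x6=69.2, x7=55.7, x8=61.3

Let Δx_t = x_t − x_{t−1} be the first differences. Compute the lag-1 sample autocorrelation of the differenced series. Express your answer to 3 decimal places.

-0.384

First differences Δx: 6.4, 1.0, -10.9, 11.5, 9.1, -13.5, 5.6
Mean of differences = 1.3143
Numerator Σ(Δx_t−Δx̄)(Δx_{t+1}−Δx̄) = -221.6973
Denominator Σ(Δx_t−Δx̄)² = 577.3486
r_1(Δx) = -221.6973 / 577.3486 = -0.384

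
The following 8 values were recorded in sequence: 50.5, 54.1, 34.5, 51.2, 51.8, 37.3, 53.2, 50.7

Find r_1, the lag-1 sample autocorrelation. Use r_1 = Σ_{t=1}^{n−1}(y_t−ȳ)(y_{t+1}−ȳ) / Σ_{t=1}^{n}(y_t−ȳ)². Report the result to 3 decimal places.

-0.453

Mean ȳ = (50.5 + 54.1 + 34.5 + 51.2 + 51.8 + 37.3 + 53.2 + 50.7)/8 = 47.9125
Deviations from mean: 2.5875, 6.1875, -13.4125, 3.2875, 3.8875, -10.6125, 5.2875, 2.7875
Numerator Σ_{t=1}^{7}(y_t−ȳ)(y_{t+1}−ȳ) = -180.9239
Denominator Σ(y_t−ȳ)² = 399.1488
r_1 = -180.9239 / 399.1488 = -0.453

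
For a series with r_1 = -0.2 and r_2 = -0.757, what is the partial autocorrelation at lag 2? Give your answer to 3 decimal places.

φ_{22} = (r_2 − r_1²) / (1 − r_1²)
r_1² = (-0.2)² = 0.04
Numerator = -0.757 − 0.0400 = -0.7970; denominator = 1 − 0.0400 = 0.9600
φ_{22} = -0.7970 / 0.9600 = -0.830

-0.830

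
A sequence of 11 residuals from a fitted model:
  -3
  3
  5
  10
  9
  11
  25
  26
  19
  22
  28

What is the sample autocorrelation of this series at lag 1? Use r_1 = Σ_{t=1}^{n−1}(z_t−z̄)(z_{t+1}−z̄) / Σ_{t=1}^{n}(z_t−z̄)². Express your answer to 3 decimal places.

Mean z̄ = (-3 + 3 + 5 + 10 + 9 + 11 + 25 + 26 + 19 + 22 + 28)/11 = 14.0909
Numerator Σ_{t=1}^{10}(z_t−z̄)(z_{t+1}−z̄) = 667.6281
Denominator Σ(z_t−z̄)² = 1090.9091
r_1 = 667.6281 / 1090.9091 = 0.612

0.612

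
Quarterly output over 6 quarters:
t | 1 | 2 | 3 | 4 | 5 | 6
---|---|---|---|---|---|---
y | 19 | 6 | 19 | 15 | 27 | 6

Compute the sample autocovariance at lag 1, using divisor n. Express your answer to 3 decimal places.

Mean ȳ = (19 + 6 + 19 + 15 + 27 + 6)/6 = 15.3333
Deviations: 3.6667, -9.3333, 3.6667, -0.3333, 11.6667, -9.3333
Σ_{t=1}^{5}(y_t−ȳ)(y_{t+1}−ȳ) = -182.4444
γ_1 = -182.4444 / 6 = -30.407

-30.407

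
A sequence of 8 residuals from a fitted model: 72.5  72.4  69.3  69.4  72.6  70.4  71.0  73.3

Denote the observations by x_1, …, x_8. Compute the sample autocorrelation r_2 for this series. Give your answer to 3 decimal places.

Mean x̄ = (72.5 + 72.4 + 69.3 + 69.4 + 72.6 + 70.4 + 71.0 + 73.3)/8 = 71.3625
Deviations from mean: 1.1375, 1.0375, -2.0625, -1.9625, 1.2375, -0.9625, -0.3625, 1.9375
Numerator Σ_{t=1}^{6}(x_t−x̄)(x_{t+2}−x̄) = -7.3591
Denominator Σ(x_t−x̄)² = 16.8188
r_2 = -7.3591 / 16.8188 = -0.438

-0.438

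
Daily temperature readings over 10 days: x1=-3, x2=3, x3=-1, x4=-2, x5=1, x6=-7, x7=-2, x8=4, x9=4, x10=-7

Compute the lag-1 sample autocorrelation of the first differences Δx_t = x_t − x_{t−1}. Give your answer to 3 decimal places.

-0.185

First differences Δx: 6, -4, -1, 3, -8, 5, 6, 0, -11
Mean of differences = -0.4444
Numerator Σ(Δx_t−Δx̄)(Δx_{t+1}−Δx̄) = -56.7531
Denominator Σ(Δx_t−Δx̄)² = 306.2222
r_1(Δx) = -56.7531 / 306.2222 = -0.185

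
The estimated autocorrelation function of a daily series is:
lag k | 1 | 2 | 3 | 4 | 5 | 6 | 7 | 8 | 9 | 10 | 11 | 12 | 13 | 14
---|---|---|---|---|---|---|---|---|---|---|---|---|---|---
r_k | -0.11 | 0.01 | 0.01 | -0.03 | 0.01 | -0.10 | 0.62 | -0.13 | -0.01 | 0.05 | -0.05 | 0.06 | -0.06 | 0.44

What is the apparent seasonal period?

The largest autocorrelation is r_7 = 0.62, with a weaker echo at lag 14 (0.44); the remaining lags stay at or below 0.06.
The dominant spike at lag 7 indicates a seasonal period of 7.

7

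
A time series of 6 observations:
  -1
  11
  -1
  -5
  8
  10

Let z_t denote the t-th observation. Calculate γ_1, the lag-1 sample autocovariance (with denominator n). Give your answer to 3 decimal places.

-6.352

Mean z̄ = (-1 + 11 − 1 − 5 + 8 + 10)/6 = 3.6667
Σ_{t=1}^{5}(z_t−z̄)(z_{t+1}−z̄) = -38.1111
γ_1 = -38.1111 / 6 = -6.352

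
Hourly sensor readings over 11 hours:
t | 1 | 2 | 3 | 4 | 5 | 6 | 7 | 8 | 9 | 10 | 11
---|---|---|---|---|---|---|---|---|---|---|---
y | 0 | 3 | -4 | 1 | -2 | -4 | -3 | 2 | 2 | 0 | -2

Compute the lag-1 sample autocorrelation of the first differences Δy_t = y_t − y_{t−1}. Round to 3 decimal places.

First differences Δy: 3, -7, 5, -3, -2, 1, 5, 0, -2, -2
Mean of differences = -0.2000
Numerator Σ(Δy_t−Δȳ)(Δy_{t+1}−Δȳ) = -58.6400
Denominator Σ(Δy_t−Δȳ)² = 129.6000
r_1(Δy) = -58.6400 / 129.6000 = -0.452

-0.452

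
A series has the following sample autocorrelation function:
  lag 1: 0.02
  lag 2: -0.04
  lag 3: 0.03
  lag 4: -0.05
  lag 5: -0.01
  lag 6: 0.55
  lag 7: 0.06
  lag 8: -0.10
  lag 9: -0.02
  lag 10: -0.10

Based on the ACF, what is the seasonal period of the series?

6

The largest autocorrelation is r_6 = 0.55; the remaining lags stay at or below 0.06.
The dominant spike at lag 6 indicates a seasonal period of 6.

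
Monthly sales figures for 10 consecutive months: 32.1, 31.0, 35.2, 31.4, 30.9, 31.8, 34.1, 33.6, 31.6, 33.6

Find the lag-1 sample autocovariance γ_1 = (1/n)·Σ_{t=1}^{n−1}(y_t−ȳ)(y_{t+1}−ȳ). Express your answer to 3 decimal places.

Mean ȳ = (32.1 + 31.0 + 35.2 + 31.4 + 30.9 + 31.8 + 34.1 + 33.6 + 31.6 + 33.6)/10 = 32.5300
Σ_{t=1}^{9}(y_t−ȳ)(y_{t+1}−ȳ) = -4.8689
γ_1 = -4.8689 / 10 = -0.487

-0.487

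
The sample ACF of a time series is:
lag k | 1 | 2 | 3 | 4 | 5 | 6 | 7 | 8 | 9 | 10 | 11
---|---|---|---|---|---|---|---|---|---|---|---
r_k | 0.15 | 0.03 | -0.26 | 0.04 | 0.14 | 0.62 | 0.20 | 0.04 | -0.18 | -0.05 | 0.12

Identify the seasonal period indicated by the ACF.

The largest autocorrelation is r_6 = 0.62; the remaining lags stay at or below 0.20.
The dominant spike at lag 6 indicates a seasonal period of 6.

6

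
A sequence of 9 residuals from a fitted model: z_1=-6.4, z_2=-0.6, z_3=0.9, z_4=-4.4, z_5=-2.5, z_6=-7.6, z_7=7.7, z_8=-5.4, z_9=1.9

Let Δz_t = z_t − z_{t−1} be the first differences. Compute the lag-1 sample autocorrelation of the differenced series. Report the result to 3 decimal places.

First differences Δz: 5.8, 1.5, -5.3, 1.9, -5.1, 15.3, -13.1, 7.3
Mean of differences = 1.0375
Numerator Σ(Δz_t−Δz̄)(Δz_{t+1}−Δz̄) = -389.1964
Denominator Σ(Δz_t−Δz̄)² = 543.9788
r_1(Δz) = -389.1964 / 543.9788 = -0.715

-0.715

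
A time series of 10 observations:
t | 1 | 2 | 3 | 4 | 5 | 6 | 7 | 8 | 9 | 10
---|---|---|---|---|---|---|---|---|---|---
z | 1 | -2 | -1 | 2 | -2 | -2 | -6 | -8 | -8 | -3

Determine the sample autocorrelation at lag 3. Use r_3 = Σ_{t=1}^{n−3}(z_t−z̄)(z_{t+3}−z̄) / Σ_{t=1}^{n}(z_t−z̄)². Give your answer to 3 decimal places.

-0.023

Mean z̄ = (1 − 2 − 1 + 2 − 2 − 2 − 6 − 8 − 8 − 3)/10 = -2.9000
Σ(z_t−z̄)(z_{t+3}−z̄) = (19.1100) + (0.8100) + (1.7100) + (-15.1900) + (-4.5900) + (-4.5900) + (0.3100) = -2.4300
Denominator Σ(z_t−z̄)² = 106.9000
r_3 = -2.4300 / 106.9000 = -0.023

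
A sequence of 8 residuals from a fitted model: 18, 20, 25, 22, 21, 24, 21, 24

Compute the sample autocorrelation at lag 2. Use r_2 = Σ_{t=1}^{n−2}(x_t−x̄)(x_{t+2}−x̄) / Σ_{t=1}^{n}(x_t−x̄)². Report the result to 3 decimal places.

-0.245

Mean x̄ = (18 + 20 + 25 + 22 + 21 + 24 + 21 + 24)/8 = 21.8750
Σ(x_t−x̄)(x_{t+2}−x̄) = (-12.1094) + (-0.2344) + (-2.7344) + (0.2656) + (0.7656) + (4.5156) = -9.5313
Denominator Σ(x_t−x̄)² = 38.8750
r_2 = -9.5313 / 38.8750 = -0.245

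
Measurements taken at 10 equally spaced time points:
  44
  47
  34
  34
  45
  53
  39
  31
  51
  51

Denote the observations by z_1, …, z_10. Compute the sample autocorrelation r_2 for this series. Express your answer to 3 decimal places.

Mean z̄ = (44 + 47 + 34 + 34 + 45 + 53 + 39 + 31 + 51 + 51)/10 = 42.9000
Numerator Σ_{t=1}^{8}(z_t−z̄)(z_{t+2}−z̄) = -411.2200
Denominator Σ(z_t−z̄)² = 570.9000
r_2 = -411.2200 / 570.9000 = -0.720

-0.720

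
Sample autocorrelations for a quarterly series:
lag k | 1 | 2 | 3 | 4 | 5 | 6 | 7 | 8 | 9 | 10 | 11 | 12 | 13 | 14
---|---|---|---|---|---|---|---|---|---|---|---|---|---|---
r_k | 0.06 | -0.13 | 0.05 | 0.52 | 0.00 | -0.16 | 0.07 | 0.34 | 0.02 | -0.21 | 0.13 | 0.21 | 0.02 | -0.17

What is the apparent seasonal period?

The largest autocorrelation is r_4 = 0.52, with weaker echoes at lags 8 (0.34) and 12 (0.21); the remaining lags stay at or below 0.13.
The dominant spike at lag 4 indicates a seasonal period of 4.

4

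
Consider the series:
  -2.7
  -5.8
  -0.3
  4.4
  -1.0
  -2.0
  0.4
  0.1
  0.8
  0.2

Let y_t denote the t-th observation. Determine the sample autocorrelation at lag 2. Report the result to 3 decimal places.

-0.529

Mean ȳ = (-2.7 − 5.8 − 0.3 + 4.4 − 1.0 − 2.0 + 0.4 + 0.1 + 0.8 + 0.2)/10 = -0.5900
Numerator Σ_{t=1}^{8}(y_t−ȳ)(y_{t+2}−ȳ) = -33.2222
Denominator Σ(y_t−ȳ)² = 62.7490
r_2 = -33.2222 / 62.7490 = -0.529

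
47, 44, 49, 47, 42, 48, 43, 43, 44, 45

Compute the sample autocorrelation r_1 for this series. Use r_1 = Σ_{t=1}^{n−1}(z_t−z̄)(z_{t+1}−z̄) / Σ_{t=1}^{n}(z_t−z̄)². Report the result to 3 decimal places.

Mean z̄ = (47 + 44 + 49 + 47 + 42 + 48 + 43 + 43 + 44 + 45)/10 = 45.2000
Numerator Σ_{t=1}^{9}(z_t−z̄)(z_{t+1}−z̄) = -13.0400
Denominator Σ(z_t−z̄)² = 51.6000
r_1 = -13.0400 / 51.6000 = -0.253

-0.253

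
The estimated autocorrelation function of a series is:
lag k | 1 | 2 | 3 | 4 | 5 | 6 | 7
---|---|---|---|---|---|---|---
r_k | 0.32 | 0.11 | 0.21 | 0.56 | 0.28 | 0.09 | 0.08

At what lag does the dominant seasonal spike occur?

4

The largest autocorrelation is r_4 = 0.56; the remaining lags stay at or below 0.32. The elevated value at lag 1 (0.32), dropping to 0.11 at lag 2, reflects decaying short-term dependence rather than seasonality.
The dominant spike at lag 4 indicates a seasonal period of 4.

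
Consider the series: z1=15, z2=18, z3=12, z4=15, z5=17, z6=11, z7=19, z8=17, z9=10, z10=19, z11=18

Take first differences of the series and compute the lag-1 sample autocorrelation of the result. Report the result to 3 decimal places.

First differences Δz: 3, -6, 3, 2, -6, 8, -2, -7, 9, -1
Mean of differences = 0.3000
Numerator Σ(Δz_t−Δz̄)(Δz_{t+1}−Δz̄) = -164.3900
Denominator Σ(Δz_t−Δz̄)² = 292.1000
r_1(Δz) = -164.3900 / 292.1000 = -0.563

-0.563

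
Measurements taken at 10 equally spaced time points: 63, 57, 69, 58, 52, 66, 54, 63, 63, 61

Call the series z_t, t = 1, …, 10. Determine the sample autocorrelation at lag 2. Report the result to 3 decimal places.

Mean z̄ = (63 + 57 + 69 + 58 + 52 + 66 + 54 + 63 + 63 + 61)/10 = 60.6000
Numerator Σ_{t=1}^{8}(z_t−z̄)(z_{t+2}−z̄) = -1.9200
Denominator Σ(z_t−z̄)² = 254.4000
r_2 = -1.9200 / 254.4000 = -0.008

-0.008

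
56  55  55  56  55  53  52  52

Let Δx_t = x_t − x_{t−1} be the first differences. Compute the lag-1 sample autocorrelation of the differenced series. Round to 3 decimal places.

0.168

First differences Δx: -1, 0, 1, -1, -2, -1, 0
Mean of differences = -0.5714
Numerator Σ(Δx_t−Δx̄)(Δx_{t+1}−Δx̄) = 0.9592
Denominator Σ(Δx_t−Δx̄)² = 5.7143
r_1(Δx) = 0.9592 / 5.7143 = 0.168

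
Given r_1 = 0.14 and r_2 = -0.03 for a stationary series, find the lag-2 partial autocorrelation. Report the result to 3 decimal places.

-0.051

φ_{22} = (r_2 − r_1²) / (1 − r_1²)
r_1² = (0.14)² = 0.0196
Numerator = -0.03 − 0.0196 = -0.0496; denominator = 1 − 0.0196 = 0.9804
φ_{22} = -0.0496 / 0.9804 = -0.051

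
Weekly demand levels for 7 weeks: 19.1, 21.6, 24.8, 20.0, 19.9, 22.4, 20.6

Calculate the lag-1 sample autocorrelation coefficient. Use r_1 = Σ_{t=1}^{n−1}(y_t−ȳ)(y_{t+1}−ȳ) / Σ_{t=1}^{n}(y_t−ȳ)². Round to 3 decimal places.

-0.198

Mean ȳ = (19.1 + 21.6 + 24.8 + 20.0 + 19.9 + 22.4 + 20.6)/7 = 21.2000
Deviations from mean: -2.1000, 0.4000, 3.6000, -1.2000, -1.3000, 1.2000, -0.6000
Σ(y_t−ȳ)(y_{t+1}−ȳ) = (-0.8400) + (1.4400) + (-4.3200) + (1.5600) + (-1.5600) + (-0.7200) = -4.4400
Denominator Σ(y_t−ȳ)² = 22.4600
r_1 = -4.4400 / 22.4600 = -0.198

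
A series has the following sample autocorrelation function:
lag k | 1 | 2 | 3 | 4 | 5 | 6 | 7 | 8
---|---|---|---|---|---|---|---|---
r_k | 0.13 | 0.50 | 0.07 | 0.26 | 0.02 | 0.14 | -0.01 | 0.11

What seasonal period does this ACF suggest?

2

The largest autocorrelation is r_2 = 0.50, with a weaker echo at lag 4 (0.26); the remaining lags stay at or below 0.14.
The dominant spike at lag 2 indicates a seasonal period of 2.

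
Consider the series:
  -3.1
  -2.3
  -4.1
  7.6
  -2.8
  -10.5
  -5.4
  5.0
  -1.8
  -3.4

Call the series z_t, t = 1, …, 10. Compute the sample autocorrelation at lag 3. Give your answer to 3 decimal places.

-0.120

Mean z̄ = (-3.1 − 2.3 − 4.1 + 7.6 − 2.8 − 10.5 − 5.4 + 5.0 − 1.8 − 3.4)/10 = -2.0800
Σ(z_t−z̄)(z_{t+3}−z̄) = (-9.8736) + (0.1584) + (17.0084) + (-32.1376) + (-5.0976) + (-2.3576) + (4.3824) = -27.9172
Denominator Σ(z_t−z̄)² = 233.2560
r_3 = -27.9172 / 233.2560 = -0.120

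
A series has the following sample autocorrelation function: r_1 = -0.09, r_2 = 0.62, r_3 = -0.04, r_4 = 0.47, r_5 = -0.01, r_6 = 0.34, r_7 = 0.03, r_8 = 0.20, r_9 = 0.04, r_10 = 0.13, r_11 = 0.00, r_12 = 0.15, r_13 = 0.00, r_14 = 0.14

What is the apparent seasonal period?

The largest autocorrelation is r_2 = 0.62, with weaker echoes at lags 4 (0.47), 6 (0.34), 8 (0.20) and 12 (0.15); the remaining lags stay at or below 0.14.
The dominant spike at lag 2 indicates a seasonal period of 2.

2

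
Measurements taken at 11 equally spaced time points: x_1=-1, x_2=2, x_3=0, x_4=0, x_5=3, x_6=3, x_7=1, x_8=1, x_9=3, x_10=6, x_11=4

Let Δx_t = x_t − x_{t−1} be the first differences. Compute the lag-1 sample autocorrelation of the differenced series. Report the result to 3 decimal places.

-0.204

First differences Δx: 3, -2, 0, 3, 0, -2, 0, 2, 3, -2
Mean of differences = 0.5000
Numerator Σ(Δx_t−Δx̄)(Δx_{t+1}−Δx̄) = -8.2500
Denominator Σ(Δx_t−Δx̄)² = 40.5000
r_1(Δx) = -8.2500 / 40.5000 = -0.204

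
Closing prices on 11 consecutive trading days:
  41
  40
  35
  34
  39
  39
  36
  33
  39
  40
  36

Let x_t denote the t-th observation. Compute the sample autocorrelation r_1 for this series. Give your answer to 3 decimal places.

Mean x̄ = (41 + 40 + 35 + 34 + 39 + 39 + 36 + 33 + 39 + 40 + 36)/11 = 37.4545
Numerator Σ_{t=1}^{10}(x_t−x̄)(x_{t+1}−x̄) = 5.8843
Denominator Σ(x_t−x̄)² = 74.7273
r_1 = 5.8843 / 74.7273 = 0.079

0.079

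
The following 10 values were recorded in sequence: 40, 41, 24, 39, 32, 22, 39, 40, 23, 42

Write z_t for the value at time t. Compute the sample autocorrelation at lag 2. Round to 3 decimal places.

-0.253

Mean z̄ = (40 + 41 + 24 + 39 + 32 + 22 + 39 + 40 + 23 + 42)/10 = 34.2000
Numerator Σ_{t=1}^{8}(z_t−z̄)(z_{t+2}−z̄) = -152.4800
Denominator Σ(z_t−z̄)² = 603.6000
r_2 = -152.4800 / 603.6000 = -0.253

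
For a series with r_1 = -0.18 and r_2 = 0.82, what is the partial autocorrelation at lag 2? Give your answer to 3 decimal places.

φ_{22} = (r_2 − r_1²) / (1 − r_1²)
r_1² = (-0.18)² = 0.0324
Numerator = 0.82 − 0.0324 = 0.7876; denominator = 1 − 0.0324 = 0.9676
φ_{22} = 0.7876 / 0.9676 = 0.814

0.814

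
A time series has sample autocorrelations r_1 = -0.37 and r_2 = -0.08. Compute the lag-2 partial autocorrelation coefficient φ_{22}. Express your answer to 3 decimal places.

-0.251

φ_{22} = (r_2 − r_1²) / (1 − r_1²)
r_1² = (-0.37)² = 0.1369
Numerator = -0.08 − 0.1369 = -0.2169; denominator = 1 − 0.1369 = 0.8631
φ_{22} = -0.2169 / 0.8631 = -0.251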